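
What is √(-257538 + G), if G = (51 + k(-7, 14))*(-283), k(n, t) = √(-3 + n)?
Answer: √(-271971 - 283*I*√10) ≈ 0.858 - 521.51*I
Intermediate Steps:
G = -14433 - 283*I*√10 (G = (51 + √(-3 - 7))*(-283) = (51 + √(-10))*(-283) = (51 + I*√10)*(-283) = -14433 - 283*I*√10 ≈ -14433.0 - 894.92*I)
√(-257538 + G) = √(-257538 + (-14433 - 283*I*√10)) = √(-271971 - 283*I*√10)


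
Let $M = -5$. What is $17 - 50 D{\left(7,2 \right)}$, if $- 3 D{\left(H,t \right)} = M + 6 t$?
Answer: $\frac{401}{3} \approx 133.67$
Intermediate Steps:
$D{\left(H,t \right)} = \frac{5}{3} - 2 t$ ($D{\left(H,t \right)} = - \frac{-5 + 6 t}{3} = \frac{5}{3} - 2 t$)
$17 - 50 D{\left(7,2 \right)} = 17 - 50 \left(\frac{5}{3} - 4\right) = 17 - - \frac{350}{3} = 17 + \frac{350}{3} = \frac{401}{3}$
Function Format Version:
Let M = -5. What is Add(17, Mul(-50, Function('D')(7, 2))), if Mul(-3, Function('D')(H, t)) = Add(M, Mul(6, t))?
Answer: Rational(401, 3) ≈ 133.67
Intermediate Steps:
Function('D')(H, t) = Add(Rational(5, 3), Mul(-2, t)) (Function('D')(H, t) = Mul(Rational(-1, 3), Add(-5, Mul(6, t))) = Add(Rational(5, 3), Mul(-2, t)))
Add(17, Mul(-50, Function('D')(7, 2))) = Add(17, Mul(-50, Add(Rational(5, 3), Mul(-2, 2)))) = Add(17, Mul(-50, Add(Rational(5, 3), -4))) = Add(17, Mul(-50, Rational(-7, 3))) = Add(17, Rational(350, 3)) = Rational(401, 3)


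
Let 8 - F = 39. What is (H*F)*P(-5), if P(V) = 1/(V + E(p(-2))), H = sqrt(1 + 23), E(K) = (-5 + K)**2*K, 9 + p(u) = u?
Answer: 2*sqrt(6)/91 ≈ 0.053835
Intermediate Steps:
p(u) = -9 + u
E(K) = K*(-5 + K)**2
F = -31 (F = 8 - 1*39 = 8 - 39 = -31)
H = 2*sqrt(6) (H = sqrt(24) = 2*sqrt(6) ≈ 4.8990)
P(V) = 1/(-2816 + V) (P(V) = 1/(V + (-9 - 2)*(-5 + (-9 - 2))**2) = 1/(V - 11*(-5 - 11)**2) = 1/(V - 11*(-16)**2) = 1/(V - 11*256) = 1/(V - 2816) = 1/(-2816 + V))
(H*F)*P(-5) = ((2*sqrt(6))*(-31))/(-2816 - 5) = -62*sqrt(6)/(-2821) = -62*sqrt(6)*(-1/2821) = 2*sqrt(6)/91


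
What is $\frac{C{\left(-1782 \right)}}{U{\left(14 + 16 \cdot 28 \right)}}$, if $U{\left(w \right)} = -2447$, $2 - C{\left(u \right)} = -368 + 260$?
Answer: $- \frac{110}{2447} \approx -0.044953$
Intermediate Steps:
$C{\left(u \right)} = 110$ ($C{\left(u \right)} = 2 - \left(-368 + 260\right) = 2 - -108 = 2 + 108 = 110$)
$\frac{C{\left(-1782 \right)}}{U{\left(14 + 16 \cdot 28 \right)}} = \frac{110}{-2447} = 110 \left(- \frac{1}{2447}\right) = - \frac{110}{2447}$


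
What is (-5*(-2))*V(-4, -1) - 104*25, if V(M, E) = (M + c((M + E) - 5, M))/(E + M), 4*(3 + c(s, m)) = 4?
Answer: -2588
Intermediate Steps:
c(s, m) = -2 (c(s, m) = -3 + (¼)*4 = -3 + 1 = -2)
V(M, E) = (-2 + M)/(E + M) (V(M, E) = (M - 2)/(E + M) = (-2 + M)/(E + M))
(-5*(-2))*V(-4, -1) - 104*25 = (-5*(-2))*((-2 - 4)/(-1 - 4)) - 104*25 = 10*(-6/(-5)) - 2600 = 10*(-⅕*(-6)) - 2600 = 10*(6/5) - 2600 = 12 - 2600 = -2588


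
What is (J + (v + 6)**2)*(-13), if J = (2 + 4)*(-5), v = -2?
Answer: 182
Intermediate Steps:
J = -30 (J = 6*(-5) = -30)
(J + (v + 6)**2)*(-13) = (-30 + (-2 + 6)**2)*(-13) = (-30 + 4**2)*(-13) = (-30 + 16)*(-13) = -14*(-13) = 182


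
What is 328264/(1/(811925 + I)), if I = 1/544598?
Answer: 72574694709275932/272299 ≈ 2.6653e+11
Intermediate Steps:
I = 1/544598 ≈ 1.8362e-6
328264/(1/(811925 + I)) = 328264/(1/(811925 + 1/544598)) = 328264/(1/(442172731151/544598)) = 328264/(544598/442172731151) = 328264*(442172731151/544598) = 72574694709275932/272299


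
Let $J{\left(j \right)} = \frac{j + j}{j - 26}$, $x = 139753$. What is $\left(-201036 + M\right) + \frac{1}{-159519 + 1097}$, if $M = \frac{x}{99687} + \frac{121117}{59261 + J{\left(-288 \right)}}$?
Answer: $- \frac{29539455139130288234359}{146938664898543210} \approx -2.0103 \cdot 10^{5}$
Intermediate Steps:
$J{\left(j \right)} = \frac{2 j}{-26 + j}$
$M = \frac{3195884036048}{927514265055}$ ($M = \frac{139753}{99687} + \frac{121117}{59261 + 2 \left(-288\right) \frac{1}{-26 - 288}} = 139753 \cdot \frac{1}{99687} + \frac{121117}{59261 + 2 \left(-288\right) \frac{1}{-314}} = \frac{139753}{99687} + \frac{121117}{59261 + 2 \left(-288\right) \left(- \frac{1}{314}\right)} = \frac{139753}{99687} + \frac{121117}{59261 + \frac{288}{157}} = \frac{139753}{99687} + \frac{121117}{\frac{9304265}{157}} = \frac{139753}{99687} + 121117 \cdot \frac{157}{9304265} = \frac{139753}{99687} + \frac{19015369}{9304265} = \frac{3195884036048}{927514265055} \approx 3.4456$)
$\left(-201036 + M\right) + \frac{1}{-159519 + 1097} = \left(-201036 + \frac{3195884036048}{927514265055}\right) + \frac{1}{-159519 + 1097} = - \frac{186460561905560932}{927514265055} + \frac{1}{-158422} = - \frac{186460561905560932}{927514265055} - \frac{1}{158422} = - \frac{29539455139130288234359}{146938664898543210}$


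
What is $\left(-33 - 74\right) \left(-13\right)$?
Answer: $1391$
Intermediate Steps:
$\left(-33 - 74\right) \left(-13\right) = \left(-107\right) \left(-13\right) = 1391$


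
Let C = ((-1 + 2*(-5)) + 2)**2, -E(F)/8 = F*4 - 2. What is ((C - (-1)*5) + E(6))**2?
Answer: 8100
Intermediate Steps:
E(F) = 16 - 32*F (E(F) = -8*(F*4 - 2) = -8*(4*F - 2) = -8*(-2 + 4*F) = 16 - 32*F)
C = 81 (C = ((-1 - 10) + 2)**2 = (-11 + 2)**2 = (-9)**2 = 81)
((C - (-1)*5) + E(6))**2 = ((81 - (-1)*5) + (16 - 32*6))**2 = ((81 - 1*(-5)) + (16 - 192))**2 = ((81 + 5) - 176)**2 = (86 - 176)**2 = (-90)**2 = 8100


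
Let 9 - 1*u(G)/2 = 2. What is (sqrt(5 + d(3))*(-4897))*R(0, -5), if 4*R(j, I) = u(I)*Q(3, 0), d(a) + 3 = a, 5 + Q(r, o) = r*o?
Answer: 171395*sqrt(5)/2 ≈ 1.9163e+5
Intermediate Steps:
Q(r, o) = -5 + o*r (Q(r, o) = -5 + r*o = -5 + o*r)
d(a) = -3 + a
u(G) = 14 (u(G) = 18 - 2*2 = 18 - 4 = 14)
R(j, I) = -35/2 (R(j, I) = (14*(-5 + 0*3))/4 = (14*(-5 + 0))/4 = (14*(-5))/4 = (1/4)*(-70) = -35/2)
(sqrt(5 + d(3))*(-4897))*R(0, -5) = (sqrt(5 + (-3 + 3))*(-4897))*(-35/2) = (sqrt(5 + 0)*(-4897))*(-35/2) = (sqrt(5)*(-4897))*(-35/2) = -4897*sqrt(5)*(-35/2) = 171395*sqrt(5)/2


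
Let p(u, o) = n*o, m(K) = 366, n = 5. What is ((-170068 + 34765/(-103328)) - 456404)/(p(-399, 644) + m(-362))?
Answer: -64732133581/370534208 ≈ -174.70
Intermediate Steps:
p(u, o) = 5*o
((-170068 + 34765/(-103328)) - 456404)/(p(-399, 644) + m(-362)) = ((-170068 + 34765/(-103328)) - 456404)/(5*644 + 366) = ((-170068 + 34765*(-1/103328)) - 456404)/(3220 + 366) = ((-170068 - 34765/103328) - 456404)/3586 = (-17572821069/103328 - 456404)*(1/3586) = -64732133581/103328*1/3586 = -64732133581/370534208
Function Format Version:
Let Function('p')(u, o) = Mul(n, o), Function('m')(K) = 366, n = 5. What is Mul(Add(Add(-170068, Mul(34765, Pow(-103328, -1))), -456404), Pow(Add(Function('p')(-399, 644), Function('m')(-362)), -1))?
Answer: Rational(-64732133581, 370534208) ≈ -174.70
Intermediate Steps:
Function('p')(u, o) = Mul(5, o)
Mul(Add(Add(-170068, Mul(34765, Pow(-103328, -1))), -456404), Pow(Add(Function('p')(-399, 644), Function('m')(-362)), -1)) = Mul(Add(Add(-170068, Mul(34765, Pow(-103328, -1))), -456404), Pow(Add(Mul(5, 644), 366), -1)) = Mul(Add(Add(-170068, Mul(34765, Rational(-1, 103328))), -456404), Pow(Add(3220, 366), -1)) = Mul(Add(Add(-170068, Rational(-34765, 103328)), -456404), Pow(3586, -1)) = Mul(Add(Rational(-17572821069, 103328), -456404), Rational(1, 3586)) = Mul(Rational(-64732133581, 103328), Rational(1, 3586)) = Rational(-64732133581, 370534208)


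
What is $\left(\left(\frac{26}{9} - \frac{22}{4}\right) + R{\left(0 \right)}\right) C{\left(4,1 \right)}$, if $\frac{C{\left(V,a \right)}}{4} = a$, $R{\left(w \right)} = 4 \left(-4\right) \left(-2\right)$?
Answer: $\frac{1058}{9} \approx 117.56$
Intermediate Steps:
$R{\left(w \right)} = 32$ ($R{\left(w \right)} = \left(-16\right) \left(-2\right) = 32$)
$C{\left(V,a \right)} = 4 a$
$\left(\left(\frac{26}{9} - \frac{22}{4}\right) + R{\left(0 \right)}\right) C{\left(4,1 \right)} = \left(\left(\frac{26}{9} - \frac{22}{4}\right) + 32\right) 4 \cdot 1 = \left(\left(26 \cdot \frac{1}{9} - \frac{11}{2}\right) + 32\right) 4 = \left(\left(\frac{26}{9} - \frac{11}{2}\right) + 32\right) 4 = \left(- \frac{47}{18} + 32\right) 4 = \frac{529}{18} \cdot 4 = \frac{1058}{9}$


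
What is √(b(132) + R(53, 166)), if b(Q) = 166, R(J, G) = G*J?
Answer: 6*√249 ≈ 94.678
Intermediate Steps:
√(b(132) + R(53, 166)) = √(166 + 166*53) = √(166 + 8798) = √8964 = 6*√249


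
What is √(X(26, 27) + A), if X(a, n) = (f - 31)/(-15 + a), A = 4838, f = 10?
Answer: √585167/11 ≈ 69.542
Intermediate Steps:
X(a, n) = -21/(-15 + a) (X(a, n) = (10 - 31)/(-15 + a) = -21/(-15 + a))
√(X(26, 27) + A) = √(-21/(-15 + 26) + 4838) = √(-21/11 + 4838) = √(53197/11) = √585167/11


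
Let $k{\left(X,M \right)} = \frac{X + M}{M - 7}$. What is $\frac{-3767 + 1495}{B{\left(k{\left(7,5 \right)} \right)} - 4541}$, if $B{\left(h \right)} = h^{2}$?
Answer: $\frac{2272}{4505} \approx 0.50433$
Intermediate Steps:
$k{\left(X,M \right)} = \frac{M + X}{-7 + M}$
$\frac{-3767 + 1495}{B{\left(k{\left(7,5 \right)} \right)} - 4541} = \frac{-3767 + 1495}{\left(\frac{5 + 7}{-7 + 5}\right)^{2} - 4541} = - \frac{2272}{\left(\frac{1}{-2} \cdot 12\right)^{2} - 4541} = - \frac{2272}{\left(\left(- \frac{1}{2}\right) 12\right)^{2} - 4541} = - \frac{2272}{\left(-6\right)^{2} - 4541} = - \frac{2272}{36 - 4541} = - \frac{2272}{-4505} = \left(-2272\right) \left(- \frac{1}{4505}\right) = \frac{2272}{4505}$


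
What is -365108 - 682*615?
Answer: -784538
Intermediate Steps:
-365108 - 682*615 = -365108 - 1*419430 = -365108 - 419430 = -784538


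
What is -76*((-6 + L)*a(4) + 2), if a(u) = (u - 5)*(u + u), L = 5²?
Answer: 11400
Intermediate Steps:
L = 25
a(u) = 2*u*(-5 + u) (a(u) = (-5 + u)*(2*u) = 2*u*(-5 + u))
-76*((-6 + L)*a(4) + 2) = -76*((-6 + 25)*(2*4*(-5 + 4)) + 2) = -76*(19*(2*4*(-1)) + 2) = -76*(19*(-8) + 2) = -76*(-152 + 2) = -76*(-150) = 11400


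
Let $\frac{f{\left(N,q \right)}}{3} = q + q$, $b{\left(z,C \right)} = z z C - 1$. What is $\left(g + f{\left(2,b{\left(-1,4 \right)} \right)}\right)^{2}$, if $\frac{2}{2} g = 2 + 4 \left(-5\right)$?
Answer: $0$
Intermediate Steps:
$b{\left(z,C \right)} = -1 + C z^{2}$ ($b{\left(z,C \right)} = z^{2} C - 1 = C z^{2} - 1 = -1 + C z^{2}$)
$f{\left(N,q \right)} = 6 q$ ($f{\left(N,q \right)} = 3 \left(q + q\right) = 3 \cdot 2 q = 6 q$)
$g = -18$ ($g = 2 + 4 \left(-5\right) = 2 - 20 = -18$)
$\left(g + f{\left(2,b{\left(-1,4 \right)} \right)}\right)^{2} = \left(-18 + 6 \left(-1 + 4 \left(-1\right)^{2}\right)\right)^{2} = \left(-18 + 6 \left(-1 + 4 \cdot 1\right)\right)^{2} = \left(-18 + 6 \left(-1 + 4\right)\right)^{2} = \left(-18 + 6 \cdot 3\right)^{2} = \left(-18 + 18\right)^{2} = 0^{2} = 0$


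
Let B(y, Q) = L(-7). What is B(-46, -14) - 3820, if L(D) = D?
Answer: -3827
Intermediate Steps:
B(y, Q) = -7
B(-46, -14) - 3820 = -7 - 3820 = -3827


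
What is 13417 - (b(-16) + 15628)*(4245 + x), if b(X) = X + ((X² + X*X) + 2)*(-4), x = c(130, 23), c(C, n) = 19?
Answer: -57789367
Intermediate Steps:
x = 19
b(X) = -8 + X - 8*X² (b(X) = X + ((X² + X²) + 2)*(-4) = X + (2*X² + 2)*(-4) = X + (2 + 2*X²)*(-4) = X + (-8 - 8*X²) = -8 + X - 8*X²)
13417 - (b(-16) + 15628)*(4245 + x) = 13417 - ((-8 - 16 - 8*(-16)²) + 15628)*(4245 + 19) = 13417 - ((-8 - 16 - 8*256) + 15628)*4264 = 13417 - ((-8 - 16 - 2048) + 15628)*4264 = 13417 - (-2072 + 15628)*4264 = 13417 - 13556*4264 = 13417 - 1*57802784 = 13417 - 57802784 = -57789367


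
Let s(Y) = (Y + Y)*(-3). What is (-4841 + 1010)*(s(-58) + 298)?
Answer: -2474826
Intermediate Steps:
s(Y) = -6*Y (s(Y) = (2*Y)*(-3) = -6*Y)
(-4841 + 1010)*(s(-58) + 298) = (-4841 + 1010)*(-6*(-58) + 298) = -3831*(348 + 298) = -3831*646 = -2474826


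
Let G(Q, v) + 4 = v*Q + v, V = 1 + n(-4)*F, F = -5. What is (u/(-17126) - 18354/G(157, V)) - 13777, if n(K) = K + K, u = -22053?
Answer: -254613142505/18478954 ≈ -13779.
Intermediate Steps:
n(K) = 2*K
V = 41 (V = 1 + (2*(-4))*(-5) = 1 - 8*(-5) = 1 + 40 = 41)
G(Q, v) = -4 + v + Q*v (G(Q, v) = -4 + (v*Q + v) = -4 + (Q*v + v) = -4 + (v + Q*v) = -4 + v + Q*v)
(u/(-17126) - 18354/G(157, V)) - 13777 = (-22053/(-17126) - 18354/(-4 + 41 + 157*41)) - 13777 = (-22053*(-1/17126) - 18354/(-4 + 41 + 6437)) - 13777 = (22053/17126 - 18354/6474) - 13777 = (22053/17126 - 18354*1/6474) - 13777 = (22053/17126 - 3059/1079) - 13777 = -28593247/18478954 - 13777 = -254613142505/18478954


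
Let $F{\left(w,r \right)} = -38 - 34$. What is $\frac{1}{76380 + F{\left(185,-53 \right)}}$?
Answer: $\frac{1}{76308} \approx 1.3105 \cdot 10^{-5}$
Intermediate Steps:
$F{\left(w,r \right)} = -72$ ($F{\left(w,r \right)} = -38 - 34 = -72$)
$\frac{1}{76380 + F{\left(185,-53 \right)}} = \frac{1}{76380 - 72} = \frac{1}{76308}$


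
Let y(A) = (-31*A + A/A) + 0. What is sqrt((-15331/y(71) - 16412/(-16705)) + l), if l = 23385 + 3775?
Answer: sqrt(14677605129846802)/735020 ≈ 164.83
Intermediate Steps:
y(A) = 1 - 31*A (y(A) = (-31*A + 1) + 0 = (1 - 31*A) + 0 = 1 - 31*A)
l = 27160
sqrt((-15331/y(71) - 16412/(-16705)) + l) = sqrt((-15331/(1 - 31*71) - 16412/(-16705)) + 27160) = sqrt((-15331/(1 - 2201) - 16412*(-1/16705)) + 27160) = sqrt((-15331/(-2200) + 16412/16705) + 27160) = sqrt((-15331*(-1/2200) + 16412/16705) + 27160) = sqrt((15331/2200 + 16412/16705) + 27160) = sqrt(58442151/7350200 + 27160) = sqrt(199689874151/7350200) = sqrt(14677605129846802)/735020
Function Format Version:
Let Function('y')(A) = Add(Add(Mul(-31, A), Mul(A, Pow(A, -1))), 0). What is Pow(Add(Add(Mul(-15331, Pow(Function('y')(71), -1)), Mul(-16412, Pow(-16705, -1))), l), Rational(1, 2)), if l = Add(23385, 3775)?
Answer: Mul(Rational(1, 735020), Pow(14677605129846802, Rational(1, 2))) ≈ 164.83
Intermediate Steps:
Function('y')(A) = Add(1, Mul(-31, A)) (Function('y')(A) = Add(Add(Mul(-31, A), 1), 0) = Add(Add(1, Mul(-31, A)), 0) = Add(1, Mul(-31, A)))
l = 27160
Pow(Add(Add(Mul(-15331, Pow(Function('y')(71), -1)), Mul(-16412, Pow(-16705, -1))), l), Rational(1, 2)) = Pow(Add(Add(Mul(-15331, Pow(Add(1, Mul(-31, 71)), -1)), Mul(-16412, Pow(-16705, -1))), 27160), Rational(1, 2)) = Pow(Add(Add(Mul(-15331, Pow(Add(1, -2201), -1)), Mul(-16412, Rational(-1, 16705))), 27160), Rational(1, 2)) = Pow(Add(Add(Mul(-15331, Pow(-2200, -1)), Rational(16412, 16705)), 27160), Rational(1, 2)) = Pow(Add(Add(Mul(-15331, Rational(-1, 2200)), Rational(16412, 16705)), 27160), Rational(1, 2)) = Pow(Add(Add(Rational(15331, 2200), Rational(16412, 16705)), 27160), Rational(1, 2)) = Pow(Add(Rational(58442151, 7350200), 27160), Rational(1, 2)) = Pow(Rational(199689874151, 7350200), Rational(1, 2)) = Mul(Rational(1, 735020), Pow(14677605129846802, Rational(1, 2)))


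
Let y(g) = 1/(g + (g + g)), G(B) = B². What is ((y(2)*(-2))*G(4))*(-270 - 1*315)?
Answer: 3120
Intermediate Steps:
y(g) = 1/(3*g) (y(g) = 1/(g + 2*g) = 1/(3*g))
((y(2)*(-2))*G(4))*(-270 - 1*315) = ((((⅓)/2)*(-2))*4²)*(-270 - 1*315) = ((((⅓)*(½))*(-2))*16)*(-270 - 315) = (((⅙)*(-2))*16)*(-585) = -⅓*16*(-585) = -16/3*(-585) = 3120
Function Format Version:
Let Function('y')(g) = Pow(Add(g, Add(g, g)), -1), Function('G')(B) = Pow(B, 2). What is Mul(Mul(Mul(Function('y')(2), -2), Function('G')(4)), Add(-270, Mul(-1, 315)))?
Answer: 3120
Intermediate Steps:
Function('y')(g) = Mul(Rational(1, 3), Pow(g, -1)) (Function('y')(g) = Pow(Add(g, Mul(2, g)), -1) = Pow(Mul(3, g), -1) = Mul(Rational(1, 3), Pow(g, -1)))
Mul(Mul(Mul(Function('y')(2), -2), Function('G')(4)), Add(-270, Mul(-1, 315))) = Mul(Mul(Mul(Mul(Rational(1, 3), Pow(2, -1)), -2), Pow(4, 2)), Add(-270, Mul(-1, 315))) = Mul(Mul(Mul(Mul(Rational(1, 3), Rational(1, 2)), -2), 16), Add(-270, -315)) = Mul(Mul(Mul(Rational(1, 6), -2), 16), -585) = Mul(Mul(Rational(-1, 3), 16), -585) = Mul(Rational(-16, 3), -585) = 3120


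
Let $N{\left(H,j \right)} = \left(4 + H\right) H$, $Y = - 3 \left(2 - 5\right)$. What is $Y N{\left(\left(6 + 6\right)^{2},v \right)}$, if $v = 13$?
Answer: $191808$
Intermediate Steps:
$Y = 9$ ($Y = \left(-3\right) \left(-3\right) = 9$)
$N{\left(H,j \right)} = H \left(4 + H\right)$
$Y N{\left(\left(6 + 6\right)^{2},v \right)} = 9 \left(6 + 6\right)^{2} \left(4 + \left(6 + 6\right)^{2}\right) = 9 \cdot 12^{2} \left(4 + 12^{2}\right) = 9 \cdot 144 \left(4 + 144\right) = 9 \cdot 144 \cdot 148 = 9 \cdot 21312 = 191808$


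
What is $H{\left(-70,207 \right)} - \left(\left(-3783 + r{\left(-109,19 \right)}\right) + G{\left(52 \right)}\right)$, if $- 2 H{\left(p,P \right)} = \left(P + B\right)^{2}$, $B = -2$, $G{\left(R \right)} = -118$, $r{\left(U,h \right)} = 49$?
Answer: $- \frac{34321}{2} \approx -17161.0$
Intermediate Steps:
$H{\left(p,P \right)} = - \frac{\left(-2 + P\right)^{2}}{2}$ ($H{\left(p,P \right)} = - \frac{\left(P - 2\right)^{2}}{2} = - \frac{\left(-2 + P\right)^{2}}{2}$)
$H{\left(-70,207 \right)} - \left(\left(-3783 + r{\left(-109,19 \right)}\right) + G{\left(52 \right)}\right) = - \frac{\left(-2 + 207\right)^{2}}{2} - \left(\left(-3783 + 49\right) - 118\right) = - \frac{205^{2}}{2} - \left(-3734 - 118\right) = \left(- \frac{1}{2}\right) 42025 - -3852 = - \frac{42025}{2} + 3852 = - \frac{34321}{2}$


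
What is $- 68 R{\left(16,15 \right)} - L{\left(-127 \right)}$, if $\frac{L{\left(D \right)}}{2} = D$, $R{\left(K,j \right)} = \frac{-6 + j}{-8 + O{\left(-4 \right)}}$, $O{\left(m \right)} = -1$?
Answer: $322$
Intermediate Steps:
$R{\left(K,j \right)} = \frac{2}{3} - \frac{j}{9}$ ($R{\left(K,j \right)} = \frac{-6 + j}{-8 - 1} = \frac{-6 + j}{-9} = \left(-6 + j\right) \left(- \frac{1}{9}\right) = \frac{2}{3} - \frac{j}{9}$)
$L{\left(D \right)} = 2 D$
$- 68 R{\left(16,15 \right)} - L{\left(-127 \right)} = - 68 \left(\frac{2}{3} - \frac{5}{3}\right) - 2 \left(-127\right) = - 68 \left(\frac{2}{3} - \frac{5}{3}\right) - -254 = \left(-68\right) \left(-1\right) + 254 = 68 + 254 = 322$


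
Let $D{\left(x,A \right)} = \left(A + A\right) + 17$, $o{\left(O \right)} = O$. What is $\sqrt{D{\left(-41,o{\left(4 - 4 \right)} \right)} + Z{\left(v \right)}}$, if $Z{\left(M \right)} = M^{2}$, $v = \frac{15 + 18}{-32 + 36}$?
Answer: $\frac{\sqrt{1361}}{4} \approx 9.2229$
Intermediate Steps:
$D{\left(x,A \right)} = 17 + 2 A$ ($D{\left(x,A \right)} = 2 A + 17 = 17 + 2 A$)
$v = \frac{33}{4} \approx 8.25$
$\sqrt{D{\left(-41,o{\left(4 - 4 \right)} \right)} + Z{\left(v \right)}} = \sqrt{\left(17 + 2 \left(4 - 4\right)\right) + \left(\frac{33}{4}\right)^{2}} = \sqrt{\left(17 + 2 \cdot 0\right) + \frac{1089}{16}} = \sqrt{\left(17 + 0\right) + \frac{1089}{16}} = \sqrt{17 + \frac{1089}{16}} = \sqrt{\frac{1361}{16}} = \frac{\sqrt{1361}}{4}$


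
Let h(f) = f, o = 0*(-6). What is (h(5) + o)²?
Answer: 25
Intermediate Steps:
o = 0
(h(5) + o)² = (5 + 0)² = 5² = 25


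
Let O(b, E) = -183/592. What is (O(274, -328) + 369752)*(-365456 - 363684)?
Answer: -39900910687285/148 ≈ -2.6960e+11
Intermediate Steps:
O(b, E) = -183/592 (O(b, E) = -183*1/592 = -183/592)
(O(274, -328) + 369752)*(-365456 - 363684) = (-183/592 + 369752)*(-365456 - 363684) = (218893001/592)*(-729140) = -39900910687285/148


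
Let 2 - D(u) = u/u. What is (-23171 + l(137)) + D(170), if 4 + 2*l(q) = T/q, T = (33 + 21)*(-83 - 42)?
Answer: -3177939/137 ≈ -23197.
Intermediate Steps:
T = -6750 (T = 54*(-125) = -6750)
D(u) = 1 (D(u) = 2 - u/u = 2 - 1*1 = 2 - 1 = 1)
l(q) = -2 - 3375/q (l(q) = -2 + (-6750/q)/2 = -2 - 3375/q)
(-23171 + l(137)) + D(170) = (-23171 + (-2 - 3375/137)) + 1 = (-23171 - 3649/137) + 1 = -3178076/137 + 1 = -3177939/137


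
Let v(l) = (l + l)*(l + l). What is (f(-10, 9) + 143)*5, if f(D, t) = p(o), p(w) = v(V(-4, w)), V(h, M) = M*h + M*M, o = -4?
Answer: 21195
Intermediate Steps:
V(h, M) = M² + M*h (V(h, M) = M*h + M² = M² + M*h)
v(l) = 4*l² (v(l) = (2*l)*(2*l) = 4*l²)
p(w) = 4*w²*(-4 + w)² (p(w) = 4*(w*(w - 4))² = 4*(w*(-4 + w))² = 4*(w²*(-4 + w)²) = 4*w²*(-4 + w)²)
f(D, t) = 4096 (f(D, t) = 4*(-4)²*(-4 - 4)² = 4*16*(-8)² = 4*16*64 = 4096)
(f(-10, 9) + 143)*5 = (4096 + 143)*5 = 4239*5 = 21195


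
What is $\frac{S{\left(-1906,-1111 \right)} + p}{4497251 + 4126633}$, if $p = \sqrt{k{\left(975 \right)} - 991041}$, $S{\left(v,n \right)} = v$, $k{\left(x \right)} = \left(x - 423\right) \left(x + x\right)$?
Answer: $- \frac{953}{4311942} + \frac{\sqrt{85359}}{8623884} \approx -0.00018714$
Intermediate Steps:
$k{\left(x \right)} = 2 x \left(-423 + x\right)$ ($k{\left(x \right)} = \left(-423 + x\right) 2 x = 2 x \left(-423 + x\right)$)
$p = \sqrt{85359}$ ($p = \sqrt{2 \cdot 975 \left(-423 + 975\right) - 991041} = \sqrt{2 \cdot 975 \cdot 552 - 991041} = \sqrt{1076400 - 991041} = \sqrt{85359} \approx 292.16$)
$\frac{S{\left(-1906,-1111 \right)} + p}{4497251 + 4126633} = \frac{-1906 + \sqrt{85359}}{4497251 + 4126633} = \frac{-1906 + \sqrt{85359}}{8623884} = \left(-1906 + \sqrt{85359}\right) \frac{1}{8623884} = - \frac{953}{4311942} + \frac{\sqrt{85359}}{8623884}$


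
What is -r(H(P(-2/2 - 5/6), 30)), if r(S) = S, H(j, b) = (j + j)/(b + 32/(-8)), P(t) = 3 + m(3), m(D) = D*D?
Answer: -12/13 ≈ -0.92308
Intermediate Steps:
m(D) = D²
P(t) = 12 (P(t) = 3 + 3² = 3 + 9 = 12)
H(j, b) = 2*j/(-4 + b) (H(j, b) = (2*j)/(b + 32*(-⅛)) = (2*j)/(b - 4) = (2*j)/(-4 + b) = 2*j/(-4 + b))
-r(H(P(-2/2 - 5/6), 30)) = -2*12/(-4 + 30) = -2*12/26 = -1*12/13 = -12/13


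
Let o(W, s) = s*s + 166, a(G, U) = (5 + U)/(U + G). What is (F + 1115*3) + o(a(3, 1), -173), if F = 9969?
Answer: 43409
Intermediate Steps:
a(G, U) = (5 + U)/(G + U)
o(W, s) = 166 + s² (o(W, s) = s² + 166 = 166 + s²)
(F + 1115*3) + o(a(3, 1), -173) = (9969 + 1115*3) + (166 + (-173)²) = (9969 + 3345) + (166 + 29929) = 13314 + 30095 = 43409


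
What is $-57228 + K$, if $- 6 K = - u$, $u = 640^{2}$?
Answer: $\frac{33116}{3} \approx 11039.0$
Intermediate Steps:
$u = 409600$
$K = \frac{204800}{3}$ ($K = - \frac{\left(-1\right) 409600}{6} = \left(- \frac{1}{6}\right) \left(-409600\right) = \frac{204800}{3} \approx 68267.0$)
$-57228 + K = -57228 + \frac{204800}{3} = \frac{33116}{3}$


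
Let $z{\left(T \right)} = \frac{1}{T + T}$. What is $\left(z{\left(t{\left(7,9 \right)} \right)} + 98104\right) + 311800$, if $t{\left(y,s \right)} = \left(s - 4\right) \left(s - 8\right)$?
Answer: $\frac{4099041}{10} \approx 4.099 \cdot 10^{5}$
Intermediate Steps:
$t{\left(y,s \right)} = \left(-8 + s\right) \left(-4 + s\right)$ ($t{\left(y,s \right)} = \left(-4 + s\right) \left(-8 + s\right) = \left(-8 + s\right) \left(-4 + s\right)$)
$z{\left(T \right)} = \frac{1}{2 T}$
$\left(z{\left(t{\left(7,9 \right)} \right)} + 98104\right) + 311800 = \left(\frac{1}{2 \left(32 + 9^{2} - 108\right)} + 98104\right) + 311800 = \left(\frac{1}{2 \left(32 + 81 - 108\right)} + 98104\right) + 311800 = \left(\frac{1}{2 \cdot 5} + 98104\right) + 311800 = \left(\frac{1}{2} \cdot \frac{1}{5} + 98104\right) + 311800 = \left(\frac{1}{10} + 98104\right) + 311800 = \frac{981041}{10} + 311800 = \frac{4099041}{10}$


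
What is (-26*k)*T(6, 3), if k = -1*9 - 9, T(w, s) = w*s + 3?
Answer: 9828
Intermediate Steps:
T(w, s) = 3 + s*w (T(w, s) = s*w + 3 = 3 + s*w)
k = -18 (k = -9 - 9 = -18)
(-26*k)*T(6, 3) = (-26*(-18))*(3 + 3*6) = 468*(3 + 18) = 468*21 = 9828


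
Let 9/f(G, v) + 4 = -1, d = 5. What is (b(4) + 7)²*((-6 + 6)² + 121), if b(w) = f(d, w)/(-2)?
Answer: 755161/100 ≈ 7551.6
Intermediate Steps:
f(G, v) = -9/5 (f(G, v) = 9/(-4 - 1) = 9/(-5) = 9*(-⅕) = -9/5)
b(w) = 9/10 (b(w) = -9/5/(-2) = -9/5*(-½) = 9/10)
(b(4) + 7)²*((-6 + 6)² + 121) = (9/10 + 7)²*((-6 + 6)² + 121) = (79/10)²*(0² + 121) = 6241*(0 + 121)/100 = (6241/100)*121 = 755161/100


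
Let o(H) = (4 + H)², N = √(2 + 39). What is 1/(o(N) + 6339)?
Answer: 39/249428 - √41/5113274 ≈ 0.00015511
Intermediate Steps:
N = √41 ≈ 6.4031
1/(o(N) + 6339) = 1/((4 + √41)² + 6339) = 1/(6339 + (4 + √41)²)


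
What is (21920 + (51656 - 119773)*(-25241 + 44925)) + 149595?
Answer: -1340643513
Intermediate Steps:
(21920 + (51656 - 119773)*(-25241 + 44925)) + 149595 = (21920 - 68117*19684) + 149595 = (21920 - 1340815028) + 149595 = -1340793108 + 149595 = -1340643513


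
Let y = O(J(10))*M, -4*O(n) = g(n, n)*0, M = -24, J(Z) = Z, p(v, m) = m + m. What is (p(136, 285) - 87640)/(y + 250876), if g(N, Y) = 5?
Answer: -43535/125438 ≈ -0.34706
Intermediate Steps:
p(v, m) = 2*m
O(n) = 0 (O(n) = -5*0/4 = -¼*0 = 0)
y = 0 (y = 0*(-24) = 0)
(p(136, 285) - 87640)/(y + 250876) = (2*285 - 87640)/(0 + 250876) = (570 - 87640)/250876 = -87070*1/250876 = -43535/125438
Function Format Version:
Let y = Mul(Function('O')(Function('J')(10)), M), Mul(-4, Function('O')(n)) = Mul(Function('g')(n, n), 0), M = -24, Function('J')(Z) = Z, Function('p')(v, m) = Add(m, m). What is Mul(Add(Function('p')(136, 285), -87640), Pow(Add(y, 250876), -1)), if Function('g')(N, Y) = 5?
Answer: Rational(-43535, 125438) ≈ -0.34706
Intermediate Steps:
Function('p')(v, m) = Mul(2, m)
Function('O')(n) = 0 (Function('O')(n) = Mul(Rational(-1, 4), Mul(5, 0)) = Mul(Rational(-1, 4), 0) = 0)
y = 0 (y = Mul(0, -24) = 0)
Mul(Add(Function('p')(136, 285), -87640), Pow(Add(y, 250876), -1)) = Mul(Add(Mul(2, 285), -87640), Pow(Add(0, 250876), -1)) = Mul(Add(570, -87640), Pow(250876, -1)) = Mul(-87070, Rational(1, 250876)) = Rational(-43535, 125438)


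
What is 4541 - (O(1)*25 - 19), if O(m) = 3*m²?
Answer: 4485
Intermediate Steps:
4541 - (O(1)*25 - 19) = 4541 - ((3*1²)*25 - 19) = 4541 - ((3*1)*25 - 19) = 4541 - (3*25 - 19) = 4541 - (75 - 19) = 4541 - 1*56 = 4541 - 56 = 4485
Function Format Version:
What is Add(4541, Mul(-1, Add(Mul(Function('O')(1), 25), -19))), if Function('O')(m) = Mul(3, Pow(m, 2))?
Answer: 4485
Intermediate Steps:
Add(4541, Mul(-1, Add(Mul(Function('O')(1), 25), -19))) = Add(4541, Mul(-1, Add(Mul(Mul(3, Pow(1, 2)), 25), -19))) = Add(4541, Mul(-1, Add(Mul(Mul(3, 1), 25), -19))) = Add(4541, Mul(-1, Add(Mul(3, 25), -19))) = Add(4541, Mul(-1, Add(75, -19))) = Add(4541, Mul(-1, 56)) = Add(4541, -56) = 4485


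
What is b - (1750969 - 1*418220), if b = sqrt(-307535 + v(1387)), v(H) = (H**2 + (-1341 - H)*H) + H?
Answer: -1332749 + I*sqrt(2166115) ≈ -1.3327e+6 + 1471.8*I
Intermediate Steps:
v(H) = H + H**2 + H*(-1341 - H) (v(H) = (H**2 + H*(-1341 - H)) + H = H + H**2 + H*(-1341 - H))
b = I*sqrt(2166115) (b = sqrt(-307535 - 1340*1387) = sqrt(-307535 - 1858580) = sqrt(-2166115) = I*sqrt(2166115) ≈ 1471.8*I)
b - (1750969 - 1*418220) = I*sqrt(2166115) - (1750969 - 1*418220) = I*sqrt(2166115) - (1750969 - 418220) = I*sqrt(2166115) - 1*1332749 = I*sqrt(2166115) - 1332749 = -1332749 + I*sqrt(2166115)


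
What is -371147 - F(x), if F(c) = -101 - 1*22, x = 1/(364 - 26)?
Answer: -371024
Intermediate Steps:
x = 1/338 ≈ 0.0029586
F(c) = -123 (F(c) = -101 - 22 = -123)
-371147 - F(x) = -371147 - 1*(-123) = -371147 + 123 = -371024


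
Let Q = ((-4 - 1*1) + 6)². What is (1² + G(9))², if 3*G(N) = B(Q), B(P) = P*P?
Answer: 16/9 ≈ 1.7778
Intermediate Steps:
Q = 1 (Q = ((-4 - 1) + 6)² = (-5 + 6)² = 1² = 1)
B(P) = P²
G(N) = ⅓ (G(N) = (⅓)*1² = (⅓)*1 = ⅓)
(1² + G(9))² = (1² + ⅓)² = (1 + ⅓)² = (4/3)² = 16/9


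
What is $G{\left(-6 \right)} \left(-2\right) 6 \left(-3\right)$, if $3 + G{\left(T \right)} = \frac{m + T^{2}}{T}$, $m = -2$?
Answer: $-312$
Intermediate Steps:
$G{\left(T \right)} = -3 + \frac{-2 + T^{2}}{T}$
$G{\left(-6 \right)} \left(-2\right) 6 \left(-3\right) = \left(-3 - 6 - \frac{2}{-6}\right) \left(-2\right) 6 \left(-3\right) = \left(-3 - 6 - - \frac{1}{3}\right) \left(\left(-12\right) \left(-3\right)\right) = \left(-3 - 6 + \frac{1}{3}\right) 36 = \left(- \frac{26}{3}\right) 36 = -312$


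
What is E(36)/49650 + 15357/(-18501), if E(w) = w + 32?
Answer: -126869497/153095775 ≈ -0.82869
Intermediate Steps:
E(w) = 32 + w
E(36)/49650 + 15357/(-18501) = (32 + 36)/49650 + 15357/(-18501) = 68*(1/49650) + 15357*(-1/18501) = 34/24825 - 5119/6167 = -126869497/153095775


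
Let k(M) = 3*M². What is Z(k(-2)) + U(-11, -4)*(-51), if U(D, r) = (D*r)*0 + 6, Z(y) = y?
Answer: -294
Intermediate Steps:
U(D, r) = 6 (U(D, r) = 0 + 6 = 6)
Z(k(-2)) + U(-11, -4)*(-51) = 3*(-2)² + 6*(-51) = 3*4 - 306 = 12 - 306 = -294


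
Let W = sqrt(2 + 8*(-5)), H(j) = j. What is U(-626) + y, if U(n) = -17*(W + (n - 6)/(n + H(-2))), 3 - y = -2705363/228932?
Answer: -82342389/35942324 - 17*I*sqrt(38) ≈ -2.291 - 104.8*I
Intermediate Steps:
y = 3392159/228932 (y = 3 - (-2705363)/228932 = 3 - 1*(-2705363/228932) = 3 + 2705363/228932 = 3392159/228932 ≈ 14.817)
W = I*sqrt(38) (W = sqrt(2 - 40) = sqrt(-38) = I*sqrt(38) ≈ 6.1644*I)
U(n) = -17*I*sqrt(38) - 17*(-6 + n)/(-2 + n) (U(n) = -17*(I*sqrt(38) + (n - 6)/(n - 2)) = -17*(I*sqrt(38) + (-6 + n)/(-2 + n)) = -17*I*sqrt(38) - 17*(-6 + n)/(-2 + n))
U(-626) + y = 17*(6 - 1*(-626) + 2*I*sqrt(38) - 1*I*(-626)*sqrt(38))/(-2 - 626) + 3392159/228932 = 17*(6 + 626 + 2*I*sqrt(38) + 626*I*sqrt(38))/(-628) + 3392159/228932 = 17*(-1/628)*(632 + 628*I*sqrt(38)) + 3392159/228932 = (-2686/157 - 17*I*sqrt(38)) + 3392159/228932 = -82342389/35942324 - 17*I*sqrt(38)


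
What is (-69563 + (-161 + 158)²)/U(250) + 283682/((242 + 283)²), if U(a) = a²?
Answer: -164651/1968750 ≈ -0.083632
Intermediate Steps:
(-69563 + (-161 + 158)²)/U(250) + 283682/((242 + 283)²) = (-69563 + (-161 + 158)²)/(250²) + 283682/((242 + 283)²) = (-69563 + (-3)²)/62500 + 283682/(525²) = (-69563 + 9)*(1/62500) + 283682/275625 = -69554*1/62500 + 283682*(1/275625) = -34777/31250 + 40526/39375 = -164651/1968750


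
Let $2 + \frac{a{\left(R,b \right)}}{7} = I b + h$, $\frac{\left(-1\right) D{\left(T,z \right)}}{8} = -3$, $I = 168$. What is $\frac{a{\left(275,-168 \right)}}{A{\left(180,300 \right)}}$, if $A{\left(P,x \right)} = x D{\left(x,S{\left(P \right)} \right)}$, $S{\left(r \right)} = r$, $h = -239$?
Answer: $- \frac{39851}{1440} \approx -27.674$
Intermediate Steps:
$D{\left(T,z \right)} = 24$ ($D{\left(T,z \right)} = \left(-8\right) \left(-3\right) = 24$)
$A{\left(P,x \right)} = 24 x$ ($A{\left(P,x \right)} = x 24 = 24 x$)
$a{\left(R,b \right)} = -1687 + 1176 b$ ($a{\left(R,b \right)} = -14 + 7 \left(168 b - 239\right) = -14 + 7 \left(-239 + 168 b\right) = -14 + \left(-1673 + 1176 b\right) = -1687 + 1176 b$)
$\frac{a{\left(275,-168 \right)}}{A{\left(180,300 \right)}} = \frac{-1687 + 1176 \left(-168\right)}{24 \cdot 300} = \frac{-1687 - 197568}{7200} = \left(-199255\right) \frac{1}{7200} = - \frac{39851}{1440}$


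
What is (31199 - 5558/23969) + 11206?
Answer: 1016399887/23969 ≈ 42405.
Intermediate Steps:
(31199 - 5558/23969) + 11206 = 747803273/23969 + 11206 = 1016399887/23969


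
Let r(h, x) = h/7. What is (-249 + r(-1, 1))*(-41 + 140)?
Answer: -172656/7 ≈ -24665.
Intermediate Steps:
r(h, x) = h/7 (r(h, x) = h*(1/7) = h/7)
(-249 + r(-1, 1))*(-41 + 140) = (-249 + (1/7)*(-1))*(-41 + 140) = (-249 - 1/7)*99 = -1744/7*99 = -172656/7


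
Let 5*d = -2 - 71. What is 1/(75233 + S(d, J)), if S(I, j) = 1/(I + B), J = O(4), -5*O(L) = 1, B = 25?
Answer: 52/3912121 ≈ 1.3292e-5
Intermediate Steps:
O(L) = -1/5 (O(L) = -1/5*1 = -1/5)
d = -73/5 (d = (-2 - 71)/5 = (1/5)*(-73) = -73/5 ≈ -14.600)
J = -1/5 ≈ -0.20000
S(I, j) = 1/(25 + I) (S(I, j) = 1/(I + 25) = 1/(25 + I))
1/(75233 + S(d, J)) = 1/(75233 + 1/(25 - 73/5)) = 1/(75233 + 1/(52/5)) = 1/(75233 + 5/52) = 1/(3912121/52) = 52/3912121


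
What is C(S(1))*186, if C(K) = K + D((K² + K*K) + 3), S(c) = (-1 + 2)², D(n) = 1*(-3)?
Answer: -372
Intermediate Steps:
D(n) = -3
S(c) = 1 (S(c) = 1² = 1)
C(K) = -3 + K (C(K) = K - 3 = -3 + K)
C(S(1))*186 = (-3 + 1)*186 = -2*186 = -372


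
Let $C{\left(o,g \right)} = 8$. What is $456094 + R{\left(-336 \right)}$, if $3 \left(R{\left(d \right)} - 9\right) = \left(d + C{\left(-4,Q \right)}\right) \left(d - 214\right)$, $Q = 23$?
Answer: $\frac{1548709}{3} \approx 5.1624 \cdot 10^{5}$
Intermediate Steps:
$R{\left(d \right)} = 9 + \frac{\left(-214 + d\right) \left(8 + d\right)}{3}$ ($R{\left(d \right)} = 9 + \frac{\left(d + 8\right) \left(d - 214\right)}{3} = 9 + \frac{\left(8 + d\right) \left(-214 + d\right)}{3} = 9 + \frac{\left(-214 + d\right) \left(8 + d\right)}{3}$)
$456094 + R{\left(-336 \right)} = 456094 - \left(- \frac{67531}{3} - 37632\right) = 456094 + \left(- \frac{1685}{3} + 23072 + \frac{1}{3} \cdot 112896\right) = 456094 + \left(- \frac{1685}{3} + 23072 + 37632\right) = 456094 + \frac{180427}{3} = \frac{1548709}{3}$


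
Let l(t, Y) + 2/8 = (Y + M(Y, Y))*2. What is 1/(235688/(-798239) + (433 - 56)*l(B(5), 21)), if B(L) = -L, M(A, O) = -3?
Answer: 3192956/43032919977 ≈ 7.4198e-5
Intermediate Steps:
l(t, Y) = -25/4 + 2*Y (l(t, Y) = -¼ + (Y - 3)*2 = -¼ + (-3 + Y)*2 = -¼ + (-6 + 2*Y) = -25/4 + 2*Y)
1/(235688/(-798239) + (433 - 56)*l(B(5), 21)) = 1/(235688/(-798239) + (433 - 56)*(-25/4 + 2*21)) = 1/(235688*(-1/798239) + 377*(-25/4 + 42)) = 1/(-235688/798239 + 377*(143/4)) = 1/(-235688/798239 + 53911/4) = 1/(43032919977/3192956) = 3192956/43032919977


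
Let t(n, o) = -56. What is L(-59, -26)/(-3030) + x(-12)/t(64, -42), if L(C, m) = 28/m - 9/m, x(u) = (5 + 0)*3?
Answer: -295159/1102920 ≈ -0.26762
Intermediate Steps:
x(u) = 15 (x(u) = 5*3 = 15)
L(C, m) = 19/m
L(-59, -26)/(-3030) + x(-12)/t(64, -42) = (19/(-26))/(-3030) + 15/(-56) = (19*(-1/26))*(-1/3030) + 15*(-1/56) = -19/26*(-1/3030) - 15/56 = 19/78780 - 15/56 = -295159/1102920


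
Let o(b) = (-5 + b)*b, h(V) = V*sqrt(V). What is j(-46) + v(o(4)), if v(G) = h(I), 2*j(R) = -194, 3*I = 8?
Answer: -97 + 16*sqrt(6)/9 ≈ -92.645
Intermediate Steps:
I = 8/3 (I = (1/3)*8 = 8/3 ≈ 2.6667)
h(V) = V**(3/2)
j(R) = -97 (j(R) = (1/2)*(-194) = -97)
o(b) = b*(-5 + b)
v(G) = 16*sqrt(6)/9 (v(G) = (8/3)**(3/2) = 16*sqrt(6)/9)
j(-46) + v(o(4)) = -97 + 16*sqrt(6)/9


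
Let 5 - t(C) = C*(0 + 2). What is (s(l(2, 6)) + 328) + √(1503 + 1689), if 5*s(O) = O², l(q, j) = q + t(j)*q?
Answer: 1784/5 + 2*√798 ≈ 413.30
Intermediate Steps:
t(C) = 5 - 2*C (t(C) = 5 - C*(0 + 2) = 5 - C*2 = 5 - 2*C)
l(q, j) = q + q*(5 - 2*j) (l(q, j) = q + (5 - 2*j)*q = q + q*(5 - 2*j))
s(O) = O²/5
(s(l(2, 6)) + 328) + √(1503 + 1689) = ((2*2*(3 - 1*6))²/5 + 328) + √(1503 + 1689) = ((2*2*(3 - 6))²/5 + 328) + √3192 = ((2*2*(-3))²/5 + 328) + 2*√798 = ((⅕)*(-12)² + 328) + 2*√798 = ((⅕)*144 + 328) + 2*√798 = (144/5 + 328) + 2*√798 = 1784/5 + 2*√798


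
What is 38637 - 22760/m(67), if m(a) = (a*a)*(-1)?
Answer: 173464253/4489 ≈ 38642.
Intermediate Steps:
m(a) = -a² (m(a) = a²*(-1) = -a²)
38637 - 22760/m(67) = 38637 - 22760/((-1*67²)) = 38637 - 22760/((-1*4489)) = 38637 - 22760/(-4489) = 38637 - 22760*(-1)/4489 = 38637 - 1*(-22760/4489) = 38637 + 22760/4489 = 173464253/4489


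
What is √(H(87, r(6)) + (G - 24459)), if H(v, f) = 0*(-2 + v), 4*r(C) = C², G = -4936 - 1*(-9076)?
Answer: I*√20319 ≈ 142.54*I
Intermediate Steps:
G = 4140 (G = -4936 + 9076 = 4140)
r(C) = C²/4
H(v, f) = 0
√(H(87, r(6)) + (G - 24459)) = √(0 + (4140 - 24459)) = √(0 - 20319) = √(-20319) = I*√20319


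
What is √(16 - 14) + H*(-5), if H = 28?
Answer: -140 + √2 ≈ -138.59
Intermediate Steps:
√(16 - 14) + H*(-5) = √(16 - 14) + 28*(-5) = √2 - 140 = -140 + √2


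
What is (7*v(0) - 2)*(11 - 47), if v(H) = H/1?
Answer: 72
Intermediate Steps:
v(H) = H (v(H) = H*1 = H)
(7*v(0) - 2)*(11 - 47) = (7*0 - 2)*(11 - 47) = (0 - 2)*(-36) = -2*(-36) = 72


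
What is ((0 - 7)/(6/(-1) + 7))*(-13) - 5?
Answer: 86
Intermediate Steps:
((0 - 7)/(6/(-1) + 7))*(-13) - 5 = -7/(6*(-1) + 7)*(-13) - 5 = -7/(-6 + 7)*(-13) - 5 = -7/1*(-13) - 5 = -7*1*(-13) - 5 = -7*(-13) - 5 = 91 - 5 = 86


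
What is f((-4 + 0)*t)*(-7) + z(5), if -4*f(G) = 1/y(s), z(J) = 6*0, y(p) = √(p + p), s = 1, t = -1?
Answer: 7*√2/8 ≈ 1.2374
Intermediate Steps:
y(p) = √2*√p (y(p) = √(2*p) = √2*√p)
z(J) = 0
f(G) = -√2/8 (f(G) = -√2/2/4 = -√2/8)
f((-4 + 0)*t)*(-7) + z(5) = -√2/8*(-7) + 0 = 7*√2/8 + 0 = 7*√2/8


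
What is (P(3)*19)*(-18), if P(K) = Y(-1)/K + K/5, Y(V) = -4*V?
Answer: -3306/5 ≈ -661.20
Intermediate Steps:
P(K) = 4/K + K/5 (P(K) = (-4*(-1))/K + K/5 = 4/K + K*(⅕) = 4/K + K/5)
(P(3)*19)*(-18) = ((4/3 + (⅕)*3)*19)*(-18) = ((4*(⅓) + ⅗)*19)*(-18) = ((4/3 + ⅗)*19)*(-18) = ((29/15)*19)*(-18) = (551/15)*(-18) = -3306/5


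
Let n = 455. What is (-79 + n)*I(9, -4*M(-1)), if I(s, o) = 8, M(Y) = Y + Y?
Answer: 3008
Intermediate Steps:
M(Y) = 2*Y
(-79 + n)*I(9, -4*M(-1)) = (-79 + 455)*8 = 376*8 = 3008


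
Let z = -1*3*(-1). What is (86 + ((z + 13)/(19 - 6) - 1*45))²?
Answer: 301401/169 ≈ 1783.4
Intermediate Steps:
z = 3 (z = -3*(-1) = 3)
(86 + ((z + 13)/(19 - 6) - 1*45))² = (86 + ((3 + 13)/(19 - 6) - 1*45))² = (86 + (16/13 - 45))² = (86 - 569/13)² = (549/13)² = 301401/169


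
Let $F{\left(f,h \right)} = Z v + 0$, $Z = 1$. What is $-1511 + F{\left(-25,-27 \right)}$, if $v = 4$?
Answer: $-1507$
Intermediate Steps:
$F{\left(f,h \right)} = 4$ ($F{\left(f,h \right)} = 1 \cdot 4 + 0 = 4 + 0 = 4$)
$-1511 + F{\left(-25,-27 \right)} = -1511 + 4 = -1507$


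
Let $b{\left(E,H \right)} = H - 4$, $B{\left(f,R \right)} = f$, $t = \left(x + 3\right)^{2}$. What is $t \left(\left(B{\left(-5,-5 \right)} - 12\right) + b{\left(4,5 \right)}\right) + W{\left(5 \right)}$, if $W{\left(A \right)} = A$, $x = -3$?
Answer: $5$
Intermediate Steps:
$t = 0$ ($t = \left(-3 + 3\right)^{2} = 0^{2} = 0$)
$b{\left(E,H \right)} = -4 + H$
$t \left(\left(B{\left(-5,-5 \right)} - 12\right) + b{\left(4,5 \right)}\right) + W{\left(5 \right)} = 0 \left(\left(-5 - 12\right) + \left(-4 + 5\right)\right) + 5 = 0 \left(-17 + 1\right) + 5 = 0 \left(-16\right) + 5 = 0 + 5 = 5$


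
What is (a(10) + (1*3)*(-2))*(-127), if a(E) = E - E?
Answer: 762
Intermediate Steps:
a(E) = 0
(a(10) + (1*3)*(-2))*(-127) = (0 + (1*3)*(-2))*(-127) = (0 + 3*(-2))*(-127) = (0 - 6)*(-127) = -6*(-127) = 762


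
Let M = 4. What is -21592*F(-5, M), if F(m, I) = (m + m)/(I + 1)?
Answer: 43184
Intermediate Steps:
F(m, I) = 2*m/(1 + I) (F(m, I) = (2*m)/(1 + I) = 2*m/(1 + I))
-21592*F(-5, M) = -43184*(-5)/(1 + 4) = -43184*(-5)/5 = -21592*(-2) = 43184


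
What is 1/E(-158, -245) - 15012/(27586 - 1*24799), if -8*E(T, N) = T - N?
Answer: -442780/80823 ≈ -5.4784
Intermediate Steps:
E(T, N) = -T/8 + N/8 (E(T, N) = -(T - N)/8 = -T/8 + N/8)
1/E(-158, -245) - 15012/(27586 - 1*24799) = 1/(-⅛*(-158) + (⅛)*(-245)) - 15012/(27586 - 1*24799) = 1/(79/4 - 245/8) - 15012/(27586 - 24799) = 1/(-87/8) - 15012/2787 = -8/87 - 15012*1/2787 = -8/87 - 5004/929 = -442780/80823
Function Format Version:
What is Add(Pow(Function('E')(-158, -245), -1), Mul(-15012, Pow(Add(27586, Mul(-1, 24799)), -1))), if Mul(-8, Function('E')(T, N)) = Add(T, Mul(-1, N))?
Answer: Rational(-442780, 80823) ≈ -5.4784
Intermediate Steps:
Function('E')(T, N) = Add(Mul(Rational(-1, 8), T), Mul(Rational(1, 8), N)) (Function('E')(T, N) = Mul(Rational(-1, 8), Add(T, Mul(-1, N))) = Add(Mul(Rational(-1, 8), T), Mul(Rational(1, 8), N)))
Add(Pow(Function('E')(-158, -245), -1), Mul(-15012, Pow(Add(27586, Mul(-1, 24799)), -1))) = Add(Pow(Add(Mul(Rational(-1, 8), -158), Mul(Rational(1, 8), -245)), -1), Mul(-15012, Pow(Add(27586, Mul(-1, 24799)), -1))) = Add(Pow(Add(Rational(79, 4), Rational(-245, 8)), -1), Mul(-15012, Pow(Add(27586, -24799), -1))) = Add(Pow(Rational(-87, 8), -1), Mul(-15012, Pow(2787, -1))) = Add(Rational(-8, 87), Mul(-15012, Rational(1, 2787))) = Add(Rational(-8, 87), Rational(-5004, 929)) = Rational(-442780, 80823)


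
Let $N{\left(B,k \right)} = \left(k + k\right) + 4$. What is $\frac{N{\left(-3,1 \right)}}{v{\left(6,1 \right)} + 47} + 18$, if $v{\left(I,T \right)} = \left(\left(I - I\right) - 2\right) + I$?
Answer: $\frac{308}{17} \approx 18.118$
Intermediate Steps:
$v{\left(I,T \right)} = -2 + I$ ($v{\left(I,T \right)} = \left(0 - 2\right) + I = -2 + I$)
$N{\left(B,k \right)} = 4 + 2 k$ ($N{\left(B,k \right)} = 2 k + 4 = 4 + 2 k$)
$\frac{N{\left(-3,1 \right)}}{v{\left(6,1 \right)} + 47} + 18 = \frac{4 + 2 \cdot 1}{\left(-2 + 6\right) + 47} + 18 = \frac{4 + 2}{4 + 47} + 18 = \frac{1}{51} \cdot 6 + 18 = \frac{2}{17} + 18 = \frac{308}{17}$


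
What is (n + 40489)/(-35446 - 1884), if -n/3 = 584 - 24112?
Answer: -111073/37330 ≈ -2.9754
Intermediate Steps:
n = 70584 (n = -3*(584 - 24112) = -3*(-23528) = 70584)
(n + 40489)/(-35446 - 1884) = (70584 + 40489)/(-35446 - 1884) = 111073/(-37330) = 111073*(-1/37330) = -111073/37330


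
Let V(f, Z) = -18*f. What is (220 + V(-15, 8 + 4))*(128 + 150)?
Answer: 136220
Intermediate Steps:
(220 + V(-15, 8 + 4))*(128 + 150) = (220 - 18*(-15))*(128 + 150) = (220 + 270)*278 = 490*278 = 136220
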